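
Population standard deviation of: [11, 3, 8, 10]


Mean = 32/4 = 8
  (11-8)²=9
  (3-8)²=25
  (8-8)²=0
  (10-8)²=4
Σ(x-μ)² = 38
σ² = 38/4 = 19/2

σ = √(19/2) ≈ 3.0822


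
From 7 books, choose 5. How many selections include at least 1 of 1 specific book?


Complement: C(7,5) - C(6,5) = 21 - 6 = 15

15


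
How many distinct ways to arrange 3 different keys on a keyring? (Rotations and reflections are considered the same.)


Free circular arrangements: rotations and reflections both identified.
(n-1)!/2 = 2!/2 = 2/2 = 1

1


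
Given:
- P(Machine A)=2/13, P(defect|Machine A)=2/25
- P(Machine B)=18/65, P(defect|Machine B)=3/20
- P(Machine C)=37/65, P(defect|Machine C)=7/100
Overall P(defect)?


P(B) = Σ P(B|Aᵢ)×P(Aᵢ)
  2/25×2/13 = 4/325
  3/20×18/65 = 27/650
  7/100×37/65 = 259/6500
Sum = 609/6500

P(defect) = 609/6500 ≈ 9.37%


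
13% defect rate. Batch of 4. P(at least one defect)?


P(all good) = (87/100)^4 = 57289761/100000000
P(≥1 defect) = 42710239/100000000

P = 42710239/100000000 ≈ 42.71%


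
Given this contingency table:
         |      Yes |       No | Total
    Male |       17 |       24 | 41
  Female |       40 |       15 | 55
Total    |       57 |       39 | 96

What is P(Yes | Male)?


P(Yes | Male) = 17/(17+24) = 17/41

P(Yes|Male) = 17/41 ≈ 41.46%


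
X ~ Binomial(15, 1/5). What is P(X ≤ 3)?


P(X ≤ 3) = Σ P(X=i) for i=0..3
P(X=0) = 1073741824/30517578125
P(X=1) = 805306368/6103515625
P(X=2) = 1409286144/6103515625
P(X=3) = 1526726656/6103515625
Sum = 19780337664/30517578125

P(X ≤ 3) = 19780337664/30517578125 ≈ 64.82%


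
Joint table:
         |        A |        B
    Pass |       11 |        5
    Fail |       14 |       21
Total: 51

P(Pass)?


P(Pass) = (11+5)/51 = 16/51

P(Pass) = 16/51 ≈ 31.37%


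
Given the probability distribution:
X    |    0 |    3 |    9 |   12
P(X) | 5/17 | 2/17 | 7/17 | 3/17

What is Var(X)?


E[X] = 105/17
E[X²] = 1017/17
Var(X) = E[X²] - (E[X])² = 1017/17 - 11025/289 = 6264/289

Var(X) = 6264/289 ≈ 21.6747


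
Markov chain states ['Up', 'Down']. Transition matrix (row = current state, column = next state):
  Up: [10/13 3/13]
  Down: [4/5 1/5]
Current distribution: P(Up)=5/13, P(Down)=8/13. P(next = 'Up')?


P(next=Up) = Σᵢ P(now=i)×P(i→Up)
= 5/13×10/13 + 8/13×4/5
= 50/169 + 32/65 = 666/845

P = 666/845 ≈ 0.7882


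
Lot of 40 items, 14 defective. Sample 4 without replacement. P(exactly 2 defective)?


Hypergeometric: C(14,2)×C(26,2)/C(40,4)
= 91×325/91390 = 455/1406

P(X=2) = 455/1406 ≈ 32.36%


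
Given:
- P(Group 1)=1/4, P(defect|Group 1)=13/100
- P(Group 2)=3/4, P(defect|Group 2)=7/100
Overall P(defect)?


P(B) = Σ P(B|Aᵢ)×P(Aᵢ)
  13/100×1/4 = 13/400
  7/100×3/4 = 21/400
Sum = 17/200

P(defect) = 17/200 ≈ 8.50%


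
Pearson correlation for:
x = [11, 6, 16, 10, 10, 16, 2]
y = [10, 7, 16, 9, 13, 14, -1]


n=7, Σx=71, Σy=68, Σxy=850, Σx²=873, Σy²=852
r = (7×850 - 71×68)/√((7×873 - 71²)(7×852 - 68²))
= 1122/√(1070×1340) = 1122/√1433800 ≈ 1122/1197.4139 ≈ 0.9370

r ≈ 0.9370


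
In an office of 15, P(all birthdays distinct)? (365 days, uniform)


P(all different) = Π(365-i)/365 for i=0..14
= (365/365)×(364/365)×...×(351/365)
= 0.747099

P ≈ 0.7471 ≈ 74.71%


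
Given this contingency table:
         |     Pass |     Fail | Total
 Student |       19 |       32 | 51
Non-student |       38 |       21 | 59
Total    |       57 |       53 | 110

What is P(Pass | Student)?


P(Pass | Student) = 19/(19+32) = 19/51

P(Pass|Student) = 19/51 ≈ 37.25%


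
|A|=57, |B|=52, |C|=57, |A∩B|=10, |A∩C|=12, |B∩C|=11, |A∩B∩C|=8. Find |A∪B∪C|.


|A∪B∪C| = 57+52+57-10-12-11+8 = 141

|A∪B∪C| = 141


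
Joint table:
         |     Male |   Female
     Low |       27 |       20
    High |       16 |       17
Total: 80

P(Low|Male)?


P(Low|Male) = 27/(27+16) = 27/43

P = 27/43 ≈ 62.79%


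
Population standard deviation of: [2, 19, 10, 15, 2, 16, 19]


Mean = 83/7
  (2-83/7)²=4761/49
  (19-83/7)²=2500/49
  (10-83/7)²=169/49
  (15-83/7)²=484/49
  (2-83/7)²=4761/49
  (16-83/7)²=841/49
  (19-83/7)²=2500/49
Σ(x-μ)² = 2288/7
σ² = (2288/7)/7 = 2288/49

σ = √(2288/49) ≈ 6.8333


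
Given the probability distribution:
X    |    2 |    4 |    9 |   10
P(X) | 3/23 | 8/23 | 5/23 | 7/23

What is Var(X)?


E[X] = 153/23
E[X²] = 1245/23
Var(X) = E[X²] - (E[X])² = 1245/23 - 23409/529 = 5226/529

Var(X) = 5226/529 ≈ 9.8790


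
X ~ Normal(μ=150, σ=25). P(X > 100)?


z = (100-150)/25 = -2.0
P(X > 100) = 1 - P(Z ≤ -2.0) = 1 - 0.0228 = 0.9772

P(X > 100) ≈ 0.9772


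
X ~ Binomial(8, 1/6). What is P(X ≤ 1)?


P(X ≤ 1) = Σ P(X=i) for i=0..1
P(X=0) = 390625/1679616
P(X=1) = 78125/209952
Sum = 1015625/1679616

P(X ≤ 1) = 1015625/1679616 ≈ 60.47%


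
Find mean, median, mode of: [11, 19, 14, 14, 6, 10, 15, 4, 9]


Sorted: [4, 6, 9, 10, 11, 14, 14, 15, 19]
Mean = 102/9 = 34/3
Median = 11
Freq: {11: 1, 19: 1, 14: 2, 6: 1, 10: 1, 15: 1, 4: 1, 9: 1}
Mode: [14]

Mean=34/3, Median=11, Mode=14


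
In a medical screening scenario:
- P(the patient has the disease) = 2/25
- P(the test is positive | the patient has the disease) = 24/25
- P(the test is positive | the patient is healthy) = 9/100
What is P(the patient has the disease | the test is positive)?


Using Bayes' theorem:
P(A|B) = P(B|A)·P(A) / P(B)

P(the test is positive) = 24/25 × 2/25 + 9/100 × 23/25
= 48/625 + 207/2500 = 399/2500

P(the patient has the disease|the test is positive) = (48/625) / (399/2500) = 64/133

P(the patient has the disease|the test is positive) = 64/133 ≈ 48.12%


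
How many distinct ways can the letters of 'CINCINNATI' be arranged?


Letters: 10, freq: {'C': 2, 'I': 3, 'N': 3, 'A': 1, 'T': 1}
10!/(2!×3!×3!×1!×1!) = 3628800/72 = 50400

50400


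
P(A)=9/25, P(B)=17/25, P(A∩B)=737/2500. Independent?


P(A)×P(B) = 153/625
P(A∩B) = 737/2500
Not equal → NOT independent

No, not independent


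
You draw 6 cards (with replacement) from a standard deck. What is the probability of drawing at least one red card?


P(not a red card) = 26/52 = 1/2
P(none in 6 draws) = (1/2)^6 = 1/64
P(≥1 red card) = 1 - 1/64 = 63/64

P = 63/64 ≈ 98.44%


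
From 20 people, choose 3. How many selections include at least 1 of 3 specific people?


Complement: C(20,3) - C(17,3) = 1140 - 680 = 460

460


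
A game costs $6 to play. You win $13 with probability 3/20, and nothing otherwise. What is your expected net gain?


E[gain] = (13-6)×3/20 + (-6)×17/20
= 21/20 - 51/10 = -81/20

Expected net gain = $-81/20 ≈ $-4.05


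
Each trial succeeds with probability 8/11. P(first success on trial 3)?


Geometric: P(X=3) = (1-p)^(k-1)×p = (3/11)^2×8/11 = 72/1331

P(X=3) = 72/1331 ≈ 5.41%


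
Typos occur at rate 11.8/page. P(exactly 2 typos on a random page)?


Poisson(λ=11.8): P(X=2) = e^(-λ)×λ^k/k!
= e^(-11.8) × 11.8^2 / 2!
≈ 7.504557915e-06 × 139.24 / 2 ≈ 0.000522

P(X=2) ≈ 0.000522 ≈ 0.05%


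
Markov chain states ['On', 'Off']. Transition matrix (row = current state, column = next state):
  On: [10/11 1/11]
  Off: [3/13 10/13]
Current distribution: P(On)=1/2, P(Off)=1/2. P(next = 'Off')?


P(next=Off) = Σᵢ P(now=i)×P(i→Off)
= 1/2×1/11 + 1/2×10/13
= 1/22 + 5/13 = 123/286

P = 123/286 ≈ 0.4301


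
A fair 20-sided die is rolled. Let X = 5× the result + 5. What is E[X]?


E[die] = (1+20)/2 = 21/2
E[X] = 5×21/2 + 5 = 115/2

E[X] = 115/2


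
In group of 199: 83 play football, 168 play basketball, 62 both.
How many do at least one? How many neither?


|A∪B| = 83+168-62 = 189
Neither = 199-189 = 10

At least one: 189; Neither: 10


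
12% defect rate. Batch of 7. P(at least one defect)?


P(all good) = (22/25)^7 = 2494357888/6103515625
P(≥1 defect) = 3609157737/6103515625

P = 3609157737/6103515625 ≈ 59.13%


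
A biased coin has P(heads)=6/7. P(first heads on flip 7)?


Geometric: P(X=7) = (1-p)^(k-1)×p = (1/7)^6×6/7 = 6/823543

P(X=7) = 6/823543 ≈ 0.00%


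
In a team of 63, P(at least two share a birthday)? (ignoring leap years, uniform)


P(all different) = Π(365-i)/365 for i=0..62
= 0.003396
P(match) = 1 - 0.003396 = 0.996604

P ≈ 0.9966 ≈ 99.66%


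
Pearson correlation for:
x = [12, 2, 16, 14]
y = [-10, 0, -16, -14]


n=4, Σx=44, Σy=-40, Σxy=-572, Σx²=600, Σy²=552
r = (4×(-572) - 44×(-40))/√((4×600 - 44²)(4×552 - (-40)²))
= -528/√(464×608) = -528/√282112 ≈ -528/531.1422 ≈ -0.9941

r ≈ -0.9941


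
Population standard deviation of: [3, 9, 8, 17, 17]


Mean = 54/5
  (3-54/5)²=1521/25
  (9-54/5)²=81/25
  (8-54/5)²=196/25
  (17-54/5)²=961/25
  (17-54/5)²=961/25
Σ(x-μ)² = 744/5
σ² = (744/5)/5 = 744/25

σ = √(744/25) ≈ 5.4553


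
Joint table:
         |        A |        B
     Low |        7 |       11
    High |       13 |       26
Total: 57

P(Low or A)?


P(Low∨A) = P(Low) + P(A) - P(Low∧A)
= (18 + 20 - 7)/57 = 31/57

P = 31/57 ≈ 54.39%


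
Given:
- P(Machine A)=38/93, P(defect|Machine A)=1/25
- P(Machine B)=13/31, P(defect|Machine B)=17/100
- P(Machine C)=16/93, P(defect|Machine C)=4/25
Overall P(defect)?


P(B) = Σ P(B|Aᵢ)×P(Aᵢ)
  1/25×38/93 = 38/2325
  17/100×13/31 = 221/3100
  4/25×16/93 = 64/2325
Sum = 357/3100

P(defect) = 357/3100 ≈ 11.52%


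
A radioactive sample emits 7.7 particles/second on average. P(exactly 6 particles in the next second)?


Poisson(λ=7.7): P(X=6) = e^(-λ)×λ^k/k!
= e^(-7.7) × 7.7^6 / 6!
≈ 0.0004528271829 × 208422.380089 / 720 ≈ 0.131082

P(X=6) ≈ 0.131082 ≈ 13.11%


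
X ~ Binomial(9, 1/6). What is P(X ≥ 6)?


P(X ≥ 6) = Σ P(X=i) for i=6..9
P(X=6) = 875/839808
P(X=7) = 25/279936
P(X=8) = 5/1119744
P(X=9) = 1/10077696
Sum = 5723/5038848

P(X ≥ 6) = 5723/5038848 ≈ 0.11%


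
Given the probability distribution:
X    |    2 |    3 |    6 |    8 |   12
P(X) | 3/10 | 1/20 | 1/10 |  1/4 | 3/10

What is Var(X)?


E[X] = 139/20
E[X²] = 1289/20
Var(X) = E[X²] - (E[X])² = 1289/20 - 19321/400 = 6459/400

Var(X) = 6459/400 ≈ 16.1475


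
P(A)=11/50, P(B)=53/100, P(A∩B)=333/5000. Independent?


P(A)×P(B) = 583/5000
P(A∩B) = 333/5000
Not equal → NOT independent

No, not independent


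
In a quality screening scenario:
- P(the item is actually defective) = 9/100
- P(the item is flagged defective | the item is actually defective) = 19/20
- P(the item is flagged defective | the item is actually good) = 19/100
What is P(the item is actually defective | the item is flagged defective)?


Using Bayes' theorem:
P(A|B) = P(B|A)·P(A) / P(B)

P(the item is flagged defective) = 19/20 × 9/100 + 19/100 × 91/100
= 171/2000 + 1729/10000 = 323/1250

P(the item is actually defective|the item is flagged defective) = (171/2000) / (323/1250) = 45/136

P(the item is actually defective|the item is flagged defective) = 45/136 ≈ 33.09%


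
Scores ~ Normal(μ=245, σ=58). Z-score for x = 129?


z = (x - μ)/σ = (129 - 245)/58 = -2.0

z = -2.0


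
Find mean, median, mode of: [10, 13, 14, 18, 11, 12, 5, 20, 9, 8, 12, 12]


Sorted: [5, 8, 9, 10, 11, 12, 12, 12, 13, 14, 18, 20]
Mean = 144/12 = 12
Median = 12
Freq: {10: 1, 13: 1, 14: 1, 18: 1, 11: 1, 12: 3, 5: 1, 20: 1, 9: 1, 8: 1}
Mode: [12]

Mean=12, Median=12, Mode=12


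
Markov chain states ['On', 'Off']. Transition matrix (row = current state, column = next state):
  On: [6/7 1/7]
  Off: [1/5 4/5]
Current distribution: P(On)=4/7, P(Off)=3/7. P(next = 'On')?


P(next=On) = Σᵢ P(now=i)×P(i→On)
= 4/7×6/7 + 3/7×1/5
= 24/49 + 3/35 = 141/245

P = 141/245 ≈ 0.5755


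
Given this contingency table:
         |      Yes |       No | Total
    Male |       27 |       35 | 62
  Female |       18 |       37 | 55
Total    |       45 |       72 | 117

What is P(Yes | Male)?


P(Yes | Male) = 27/(27+35) = 27/62

P(Yes|Male) = 27/62 ≈ 43.55%


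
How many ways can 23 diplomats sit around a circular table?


Circular arrangements of 23 distinct objects: fix one position to break rotational symmetry.
(n-1)! = 22! = 1124000727777607680000

1124000727777607680000


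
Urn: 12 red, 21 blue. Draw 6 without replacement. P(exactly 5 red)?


Hypergeometric: C(12,5)×C(21,1)/C(33,6)
= 792×21/1107568 = 27/1798

P(X=5) = 27/1798 ≈ 1.50%


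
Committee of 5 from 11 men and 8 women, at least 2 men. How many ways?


Count by #men:
  2M,3W: C(11,2)×C(8,3)=3080
  3M,2W: C(11,3)×C(8,2)=4620
  4M,1W: C(11,4)×C(8,1)=2640
  5M,0W: C(11,5)×C(8,0)=462
Total = 10802

10802


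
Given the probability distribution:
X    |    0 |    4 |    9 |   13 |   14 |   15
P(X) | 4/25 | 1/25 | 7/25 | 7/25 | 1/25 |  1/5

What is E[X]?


E[X] = Σ x·P(X=x)
= (0)×(4/25) + (4)×(1/25) + (9)×(7/25) + (13)×(7/25) + (14)×(1/25) + (15)×(1/5)
= 247/25

E[X] = 247/25


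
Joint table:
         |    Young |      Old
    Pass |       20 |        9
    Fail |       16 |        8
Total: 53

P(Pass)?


P(Pass) = (20+9)/53 = 29/53

P(Pass) = 29/53 ≈ 54.72%


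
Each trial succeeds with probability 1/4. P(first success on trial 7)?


Geometric: P(X=7) = (1-p)^(k-1)×p = (3/4)^6×1/4 = 729/16384

P(X=7) = 729/16384 ≈ 4.45%


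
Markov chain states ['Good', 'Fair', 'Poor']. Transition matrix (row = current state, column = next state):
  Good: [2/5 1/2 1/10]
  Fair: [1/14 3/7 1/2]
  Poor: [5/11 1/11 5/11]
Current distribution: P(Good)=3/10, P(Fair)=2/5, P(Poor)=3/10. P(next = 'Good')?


P(next=Good) = Σᵢ P(now=i)×P(i→Good)
= 3/10×2/5 + 2/5×1/14 + 3/10×5/11
= 3/25 + 1/35 + 3/22 = 1097/3850

P = 1097/3850 ≈ 0.2849


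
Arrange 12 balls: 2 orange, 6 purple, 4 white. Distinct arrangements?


12!/(2!×6!×4!) = 13860

13860


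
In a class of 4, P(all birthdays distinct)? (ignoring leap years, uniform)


P(all different) = Π(365-i)/365 for i=0..3
= (365/365)×(364/365)×...×(362/365)
= 0.983644

P ≈ 0.9836 ≈ 98.36%


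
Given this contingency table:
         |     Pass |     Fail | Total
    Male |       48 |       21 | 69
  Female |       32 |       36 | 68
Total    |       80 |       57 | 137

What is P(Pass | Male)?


P(Pass | Male) = 48/(48+21) = 48/69 = 16/23

P(Pass|Male) = 16/23 ≈ 69.57%


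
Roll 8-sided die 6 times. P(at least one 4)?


P(no 4)^6 = (7/8)^6 = 117649/262144
P(≥1) = 1 - 117649/262144 = 144495/262144

P = 144495/262144 ≈ 55.12%


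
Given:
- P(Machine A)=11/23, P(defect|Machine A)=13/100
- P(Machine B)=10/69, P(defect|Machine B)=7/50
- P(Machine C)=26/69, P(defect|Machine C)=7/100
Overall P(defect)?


P(B) = Σ P(B|Aᵢ)×P(Aᵢ)
  13/100×11/23 = 143/2300
  7/50×10/69 = 7/345
  7/100×26/69 = 91/3450
Sum = 751/6900

P(defect) = 751/6900 ≈ 10.88%


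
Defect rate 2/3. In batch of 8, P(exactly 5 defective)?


Binomial: P(X=5) = C(8,5)×p^5×(1-p)^3
= 56 × 32/243 × 1/27 = 1792/6561

P(X=5) = 1792/6561 ≈ 27.31%


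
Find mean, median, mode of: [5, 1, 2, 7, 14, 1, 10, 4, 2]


Sorted: [1, 1, 2, 2, 4, 5, 7, 10, 14]
Mean = 46/9
Median = 4
Freq: {5: 1, 1: 2, 2: 2, 7: 1, 14: 1, 10: 1, 4: 1}
Mode: [1, 2]

Mean=46/9, Median=4, Mode=[1, 2]


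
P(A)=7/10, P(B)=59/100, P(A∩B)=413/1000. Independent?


P(A)×P(B) = 413/1000
P(A∩B) = 413/1000
Equal ✓ → Independent

Yes, independent


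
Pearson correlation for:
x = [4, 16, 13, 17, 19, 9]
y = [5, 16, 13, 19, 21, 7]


n=6, Σx=78, Σy=81, Σxy=1230, Σx²=1172, Σy²=1301
r = (6×1230 - 78×81)/√((6×1172 - 78²)(6×1301 - 81²))
= 1062/√(948×1245) = 1062/√1180260 ≈ 1062/1086.3977 ≈ 0.9775

r ≈ 0.9775


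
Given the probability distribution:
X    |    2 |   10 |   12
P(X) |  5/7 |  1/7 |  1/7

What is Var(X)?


E[X] = 32/7
E[X²] = 264/7
Var(X) = E[X²] - (E[X])² = 264/7 - 1024/49 = 824/49

Var(X) = 824/49 ≈ 16.8163


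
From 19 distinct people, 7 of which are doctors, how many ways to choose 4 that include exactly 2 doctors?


Choose 2 of the 7 doctors and 2 of the other 12 people:
C(7,2)×C(12,2) = 21×66 = 1386

1386


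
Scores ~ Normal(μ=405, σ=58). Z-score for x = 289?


z = (x - μ)/σ = (289 - 405)/58 = -2.0

z = -2.0


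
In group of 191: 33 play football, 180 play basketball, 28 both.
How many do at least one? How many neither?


|A∪B| = 33+180-28 = 185
Neither = 191-185 = 6

At least one: 185; Neither: 6


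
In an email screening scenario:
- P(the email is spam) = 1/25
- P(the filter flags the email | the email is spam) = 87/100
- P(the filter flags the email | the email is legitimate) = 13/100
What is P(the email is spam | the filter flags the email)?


Using Bayes' theorem:
P(A|B) = P(B|A)·P(A) / P(B)

P(the filter flags the email) = 87/100 × 1/25 + 13/100 × 24/25
= 87/2500 + 78/625 = 399/2500

P(the email is spam|the filter flags the email) = (87/2500) / (399/2500) = 29/133

P(the email is spam|the filter flags the email) = 29/133 ≈ 21.80%


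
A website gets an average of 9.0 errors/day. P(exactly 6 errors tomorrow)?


Poisson(λ=9.0): P(X=6) = e^(-λ)×λ^k/k!
= e^(-9.0) × 9.0^6 / 6!
≈ 0.0001234098041 × 531441 / 720 ≈ 0.091090

P(X=6) ≈ 0.091090 ≈ 9.11%


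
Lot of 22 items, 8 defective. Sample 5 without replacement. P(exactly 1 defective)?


Hypergeometric: C(8,1)×C(14,4)/C(22,5)
= 8×1001/26334 = 52/171

P(X=1) = 52/171 ≈ 30.41%


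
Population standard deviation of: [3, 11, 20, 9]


Mean = 43/4
  (3-43/4)²=961/16
  (11-43/4)²=1/16
  (20-43/4)²=1369/16
  (9-43/4)²=49/16
Σ(x-μ)² = 595/4
σ² = (595/4)/4 = 595/16

σ = √(595/16) ≈ 6.0982


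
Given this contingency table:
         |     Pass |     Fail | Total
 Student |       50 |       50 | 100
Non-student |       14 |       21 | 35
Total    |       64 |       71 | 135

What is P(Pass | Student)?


P(Pass | Student) = 50/(50+50) = 50/100 = 1/2

P(Pass|Student) = 1/2 ≈ 50.00%


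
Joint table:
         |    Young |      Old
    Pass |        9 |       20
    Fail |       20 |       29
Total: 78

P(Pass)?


P(Pass) = (9+20)/78 = 29/78

P(Pass) = 29/78 ≈ 37.18%


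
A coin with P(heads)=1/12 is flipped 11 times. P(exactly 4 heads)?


Binomial: P(X=4) = C(11,4)×p^4×(1-p)^7
= 330 × 1/20736 × 19487171/35831808 = 1071794405/123834728448

P(X=4) = 1071794405/123834728448 ≈ 0.87%


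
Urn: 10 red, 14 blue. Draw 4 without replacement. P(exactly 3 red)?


Hypergeometric: C(10,3)×C(14,1)/C(24,4)
= 120×14/10626 = 40/253

P(X=3) = 40/253 ≈ 15.81%


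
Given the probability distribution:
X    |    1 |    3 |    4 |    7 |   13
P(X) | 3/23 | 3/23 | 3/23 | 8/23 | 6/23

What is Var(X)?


E[X] = 158/23
E[X²] = 1484/23
Var(X) = E[X²] - (E[X])² = 1484/23 - 24964/529 = 9168/529

Var(X) = 9168/529 ≈ 17.3308


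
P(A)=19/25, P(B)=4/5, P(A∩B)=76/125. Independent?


P(A)×P(B) = 76/125
P(A∩B) = 76/125
Equal ✓ → Independent

Yes, independent


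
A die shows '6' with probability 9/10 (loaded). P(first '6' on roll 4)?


Geometric: P(X=4) = (1-p)^(k-1)×p = (1/10)^3×9/10 = 9/10000

P(X=4) = 9/10000 ≈ 0.09%


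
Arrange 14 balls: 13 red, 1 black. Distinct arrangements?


14!/(13!×1!) = 14

14


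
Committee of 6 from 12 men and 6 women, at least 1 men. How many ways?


Count by #men:
  1M,5W: C(12,1)×C(6,5)=72
  2M,4W: C(12,2)×C(6,4)=990
  3M,3W: C(12,3)×C(6,3)=4400
  4M,2W: C(12,4)×C(6,2)=7425
  5M,1W: C(12,5)×C(6,1)=4752
  6M,0W: C(12,6)×C(6,0)=924
Total = 18563

18563


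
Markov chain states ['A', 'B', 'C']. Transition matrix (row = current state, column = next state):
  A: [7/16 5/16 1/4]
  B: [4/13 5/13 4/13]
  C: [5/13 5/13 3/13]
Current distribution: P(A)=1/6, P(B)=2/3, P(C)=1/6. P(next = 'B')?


P(next=B) = Σᵢ P(now=i)×P(i→B)
= 1/6×5/16 + 2/3×5/13 + 1/6×5/13
= 5/96 + 10/39 + 5/78 = 155/416

P = 155/416 ≈ 0.3726


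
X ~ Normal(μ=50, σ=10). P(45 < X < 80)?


z₁=(45-50)/10=-0.5, z₂=(80-50)/10=3.0
P = Φ(3.0) - Φ(-0.5) = 0.998650 - 0.308538 = 0.690112 ≈ 0.6901

P(45 < X < 80) ≈ 0.6901


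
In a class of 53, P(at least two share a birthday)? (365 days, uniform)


P(all different) = Π(365-i)/365 for i=0..52
= 0.018862
P(match) = 1 - 0.018862 = 0.981138

P ≈ 0.9811 ≈ 98.11%


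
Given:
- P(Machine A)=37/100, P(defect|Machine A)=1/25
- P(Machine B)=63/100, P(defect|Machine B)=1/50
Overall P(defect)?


P(B) = Σ P(B|Aᵢ)×P(Aᵢ)
  1/25×37/100 = 37/2500
  1/50×63/100 = 63/5000
Sum = 137/5000

P(defect) = 137/5000 ≈ 2.74%


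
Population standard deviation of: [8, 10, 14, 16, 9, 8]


Mean = 65/6
  (8-65/6)²=289/36
  (10-65/6)²=25/36
  (14-65/6)²=361/36
  (16-65/6)²=961/36
  (9-65/6)²=121/36
  (8-65/6)²=289/36
Σ(x-μ)² = 341/6
σ² = (341/6)/6 = 341/36

σ = √(341/36) ≈ 3.0777


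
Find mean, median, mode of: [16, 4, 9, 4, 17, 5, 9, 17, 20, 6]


Sorted: [4, 4, 5, 6, 9, 9, 16, 17, 17, 20]
Mean = 107/10
Median = 9
Freq: {16: 1, 4: 2, 9: 2, 17: 2, 5: 1, 20: 1, 6: 1}
Mode: [4, 9, 17]

Mean=107/10, Median=9, Mode=[4, 9, 17]


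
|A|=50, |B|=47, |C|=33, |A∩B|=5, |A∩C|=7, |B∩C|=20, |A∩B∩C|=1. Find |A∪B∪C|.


|A∪B∪C| = 50+47+33-5-7-20+1 = 99

|A∪B∪C| = 99


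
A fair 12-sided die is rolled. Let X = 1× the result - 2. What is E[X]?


E[die] = (1+12)/2 = 13/2
E[X] = 1×13/2 - 2 = 9/2

E[X] = 9/2


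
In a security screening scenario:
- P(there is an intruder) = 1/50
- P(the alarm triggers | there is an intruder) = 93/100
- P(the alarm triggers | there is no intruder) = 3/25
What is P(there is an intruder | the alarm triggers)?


Using Bayes' theorem:
P(A|B) = P(B|A)·P(A) / P(B)

P(the alarm triggers) = 93/100 × 1/50 + 3/25 × 49/50
= 93/5000 + 147/1250 = 681/5000

P(there is an intruder|the alarm triggers) = (93/5000) / (681/5000) = 31/227

P(there is an intruder|the alarm triggers) = 31/227 ≈ 13.66%


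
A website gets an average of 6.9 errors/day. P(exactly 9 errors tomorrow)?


Poisson(λ=6.9): P(X=9) = e^(-λ)×λ^k/k!
= e^(-6.9) × 6.9^9 / 9!
≈ 0.001007785429 × 35452087.8356 / 362880 ≈ 0.098457

P(X=9) ≈ 0.098457 ≈ 9.85%


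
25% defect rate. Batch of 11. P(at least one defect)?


P(all good) = (3/4)^11 = 177147/4194304
P(≥1 defect) = 4017157/4194304

P = 4017157/4194304 ≈ 95.78%


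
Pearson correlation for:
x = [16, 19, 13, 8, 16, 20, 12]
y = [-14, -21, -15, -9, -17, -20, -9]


n=7, Σx=104, Σy=-105, Σxy=-1670, Σx²=1650, Σy²=1713
r = (7×(-1670) - 104×(-105))/√((7×1650 - 104²)(7×1713 - (-105)²))
= -770/√(734×966) = -770/√709044 ≈ -770/842.0475 ≈ -0.9144

r ≈ -0.9144


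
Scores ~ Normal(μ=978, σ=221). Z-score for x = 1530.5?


z = (x - μ)/σ = (1530.5 - 978)/221 = 2.5

z = 2.5


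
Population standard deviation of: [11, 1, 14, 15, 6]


Mean = 47/5
  (11-47/5)²=64/25
  (1-47/5)²=1764/25
  (14-47/5)²=529/25
  (15-47/5)²=784/25
  (6-47/5)²=289/25
Σ(x-μ)² = 686/5
σ² = (686/5)/5 = 686/25

σ = √(686/25) ≈ 5.2383


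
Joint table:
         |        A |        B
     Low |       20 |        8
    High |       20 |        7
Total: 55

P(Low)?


P(Low) = (20+8)/55 = 28/55

P(Low) = 28/55 ≈ 50.91%


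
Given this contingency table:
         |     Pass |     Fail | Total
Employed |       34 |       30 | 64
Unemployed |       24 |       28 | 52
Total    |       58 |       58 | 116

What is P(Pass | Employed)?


P(Pass | Employed) = 34/(34+30) = 34/64 = 17/32

P(Pass|Employed) = 17/32 ≈ 53.12%


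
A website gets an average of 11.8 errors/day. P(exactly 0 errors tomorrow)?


Poisson(λ=11.8): P(X=0) = e^(-λ)×λ^k/k!
= e^(-11.8) × 11.8^0 / 0!
≈ 7.504557915e-06 × 1 / 1 ≈ 0.000008

P(X=0) ≈ 0.000008 ≈ 0.00%


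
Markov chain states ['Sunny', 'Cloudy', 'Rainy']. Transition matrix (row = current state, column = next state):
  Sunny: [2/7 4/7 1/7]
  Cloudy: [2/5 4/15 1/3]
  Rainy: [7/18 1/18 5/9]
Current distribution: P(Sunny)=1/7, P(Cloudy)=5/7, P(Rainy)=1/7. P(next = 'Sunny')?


P(next=Sunny) = Σᵢ P(now=i)×P(i→Sunny)
= 1/7×2/7 + 5/7×2/5 + 1/7×7/18
= 2/49 + 2/7 + 1/18 = 337/882

P = 337/882 ≈ 0.3821


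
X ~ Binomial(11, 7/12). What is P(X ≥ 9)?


P(X ≥ 9) = Σ P(X=i) for i=9..11
P(X=9) = 55486209625/743008370688
P(X=10) = 15536138695/743008370688
P(X=11) = 1977326743/743008370688
Sum = 2703691669/27518828544

P(X ≥ 9) = 2703691669/27518828544 ≈ 9.82%


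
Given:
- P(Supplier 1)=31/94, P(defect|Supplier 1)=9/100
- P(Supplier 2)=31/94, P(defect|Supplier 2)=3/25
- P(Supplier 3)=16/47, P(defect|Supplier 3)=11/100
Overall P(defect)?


P(B) = Σ P(B|Aᵢ)×P(Aᵢ)
  9/100×31/94 = 279/9400
  3/25×31/94 = 93/2350
  11/100×16/47 = 44/1175
Sum = 1003/9400

P(defect) = 1003/9400 ≈ 10.67%


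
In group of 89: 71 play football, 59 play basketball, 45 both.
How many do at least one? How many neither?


|A∪B| = 71+59-45 = 85
Neither = 89-85 = 4

At least one: 85; Neither: 4


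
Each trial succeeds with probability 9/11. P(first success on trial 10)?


Geometric: P(X=10) = (1-p)^(k-1)×p = (2/11)^9×9/11 = 4608/25937424601

P(X=10) = 4608/25937424601 ≈ 0.00%


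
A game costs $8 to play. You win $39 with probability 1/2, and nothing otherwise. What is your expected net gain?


E[gain] = (39-8)×1/2 + (-8)×1/2
= 31/2 - 4 = 23/2

Expected net gain = $23/2 ≈ $11.50


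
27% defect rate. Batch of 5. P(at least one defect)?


P(all good) = (73/100)^5 = 2073071593/10000000000
P(≥1 defect) = 7926928407/10000000000

P = 7926928407/10000000000 ≈ 79.27%


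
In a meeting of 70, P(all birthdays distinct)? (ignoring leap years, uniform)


P(all different) = Π(365-i)/365 for i=0..69
= (365/365)×(364/365)×...×(296/365)
= 0.000840

P ≈ 0.0008 ≈ 0.08%


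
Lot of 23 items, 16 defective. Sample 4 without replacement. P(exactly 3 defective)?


Hypergeometric: C(16,3)×C(7,1)/C(23,4)
= 560×7/8855 = 112/253

P(X=3) = 112/253 ≈ 44.27%


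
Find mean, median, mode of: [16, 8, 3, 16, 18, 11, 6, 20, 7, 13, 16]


Sorted: [3, 6, 7, 8, 11, 13, 16, 16, 16, 18, 20]
Mean = 134/11
Median = 13
Freq: {16: 3, 8: 1, 3: 1, 18: 1, 11: 1, 6: 1, 20: 1, 7: 1, 13: 1}
Mode: [16]

Mean=134/11, Median=13, Mode=16


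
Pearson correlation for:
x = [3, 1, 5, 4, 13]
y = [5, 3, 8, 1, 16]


n=5, Σx=26, Σy=33, Σxy=270, Σx²=220, Σy²=355
r = (5×270 - 26×33)/√((5×220 - 26²)(5×355 - 33²))
= 492/√(424×686) = 492/√290864 ≈ 492/539.3181 ≈ 0.9123

r ≈ 0.9123


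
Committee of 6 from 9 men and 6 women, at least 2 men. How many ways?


Count by #men:
  2M,4W: C(9,2)×C(6,4)=540
  3M,3W: C(9,3)×C(6,3)=1680
  4M,2W: C(9,4)×C(6,2)=1890
  5M,1W: C(9,5)×C(6,1)=756
  6M,0W: C(9,6)×C(6,0)=84
Total = 4950

4950


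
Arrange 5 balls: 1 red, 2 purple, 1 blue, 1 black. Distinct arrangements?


5!/(1!×2!×1!×1!) = 60

60


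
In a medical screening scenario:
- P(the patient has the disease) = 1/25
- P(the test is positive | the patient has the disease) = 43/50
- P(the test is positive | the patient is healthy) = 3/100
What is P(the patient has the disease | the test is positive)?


Using Bayes' theorem:
P(A|B) = P(B|A)·P(A) / P(B)

P(the test is positive) = 43/50 × 1/25 + 3/100 × 24/25
= 43/1250 + 18/625 = 79/1250

P(the patient has the disease|the test is positive) = (43/1250) / (79/1250) = 43/79

P(the patient has the disease|the test is positive) = 43/79 ≈ 54.43%


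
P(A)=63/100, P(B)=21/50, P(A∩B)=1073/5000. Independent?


P(A)×P(B) = 1323/5000
P(A∩B) = 1073/5000
Not equal → NOT independent

No, not independent


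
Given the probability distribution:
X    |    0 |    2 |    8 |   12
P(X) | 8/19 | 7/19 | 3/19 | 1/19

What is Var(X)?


E[X] = 50/19
E[X²] = 364/19
Var(X) = E[X²] - (E[X])² = 364/19 - 2500/361 = 4416/361

Var(X) = 4416/361 ≈ 12.2327


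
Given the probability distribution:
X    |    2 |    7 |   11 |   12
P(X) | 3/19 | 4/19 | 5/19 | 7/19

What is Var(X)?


E[X] = 173/19
E[X²] = 1821/19
Var(X) = E[X²] - (E[X])² = 1821/19 - 29929/361 = 4670/361

Var(X) = 4670/361 ≈ 12.9363


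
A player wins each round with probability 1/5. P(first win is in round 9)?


Geometric: P(X=9) = (1-p)^(k-1)×p = (4/5)^8×1/5 = 65536/1953125

P(X=9) = 65536/1953125 ≈ 3.36%


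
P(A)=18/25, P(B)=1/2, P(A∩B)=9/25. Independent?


P(A)×P(B) = 9/25
P(A∩B) = 9/25
Equal ✓ → Independent

Yes, independent


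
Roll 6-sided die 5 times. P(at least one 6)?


P(no 6)^5 = (5/6)^5 = 3125/7776
P(≥1) = 1 - 3125/7776 = 4651/7776

P = 4651/7776 ≈ 59.81%


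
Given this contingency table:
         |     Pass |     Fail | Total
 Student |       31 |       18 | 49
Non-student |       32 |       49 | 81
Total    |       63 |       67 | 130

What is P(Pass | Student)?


P(Pass | Student) = 31/(31+18) = 31/49

P(Pass|Student) = 31/49 ≈ 63.27%


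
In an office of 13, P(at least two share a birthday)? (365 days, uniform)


P(all different) = Π(365-i)/365 for i=0..12
= 0.805590
P(match) = 1 - 0.805590 = 0.194410

P ≈ 0.1944 ≈ 19.44%


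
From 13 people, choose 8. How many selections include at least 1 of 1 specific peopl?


Complement: C(13,8) - C(12,8) = 1287 - 495 = 792

792


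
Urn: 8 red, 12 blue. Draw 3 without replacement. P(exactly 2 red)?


Hypergeometric: C(8,2)×C(12,1)/C(20,3)
= 28×12/1140 = 28/95

P(X=2) = 28/95 ≈ 29.47%


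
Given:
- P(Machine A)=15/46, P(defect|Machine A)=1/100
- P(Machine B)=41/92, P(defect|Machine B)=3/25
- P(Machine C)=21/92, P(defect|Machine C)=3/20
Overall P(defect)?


P(B) = Σ P(B|Aᵢ)×P(Aᵢ)
  1/100×15/46 = 3/920
  3/25×41/92 = 123/2300
  3/20×21/92 = 63/1840
Sum = 837/9200

P(defect) = 837/9200 ≈ 9.10%


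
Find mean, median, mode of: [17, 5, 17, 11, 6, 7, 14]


Sorted: [5, 6, 7, 11, 14, 17, 17]
Mean = 77/7 = 11
Median = 11
Freq: {17: 2, 5: 1, 11: 1, 6: 1, 7: 1, 14: 1}
Mode: [17]

Mean=11, Median=11, Mode=17


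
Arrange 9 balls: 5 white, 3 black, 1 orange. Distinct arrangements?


9!/(5!×3!×1!) = 504

504


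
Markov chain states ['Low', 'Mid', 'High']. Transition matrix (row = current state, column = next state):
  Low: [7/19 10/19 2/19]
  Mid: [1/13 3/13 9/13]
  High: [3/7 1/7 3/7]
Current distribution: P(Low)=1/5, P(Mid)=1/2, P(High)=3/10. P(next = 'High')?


P(next=High) = Σᵢ P(now=i)×P(i→High)
= 1/5×2/19 + 1/2×9/13 + 3/10×3/7
= 2/95 + 9/26 + 9/70 = 4286/8645

P = 4286/8645 ≈ 0.4958


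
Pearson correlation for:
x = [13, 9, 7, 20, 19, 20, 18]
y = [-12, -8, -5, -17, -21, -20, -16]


n=7, Σx=106, Σy=-99, Σxy=-1690, Σx²=1784, Σy²=1619
r = (7×(-1690) - 106×(-99))/√((7×1784 - 106²)(7×1619 - (-99)²))
= -1336/√(1252×1532) = -1336/√1918064 ≈ -1336/1384.9419 ≈ -0.9647

r ≈ -0.9647


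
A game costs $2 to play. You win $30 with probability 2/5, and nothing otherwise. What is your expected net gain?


E[gain] = (30-2)×2/5 + (-2)×3/5
= 56/5 - 6/5 = 10

Expected net gain = $10 ≈ $10.00


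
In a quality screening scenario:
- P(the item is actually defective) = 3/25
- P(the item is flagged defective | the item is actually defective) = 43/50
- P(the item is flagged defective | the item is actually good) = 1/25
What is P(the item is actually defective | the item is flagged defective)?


Using Bayes' theorem:
P(A|B) = P(B|A)·P(A) / P(B)

P(the item is flagged defective) = 43/50 × 3/25 + 1/25 × 22/25
= 129/1250 + 22/625 = 173/1250

P(the item is actually defective|the item is flagged defective) = (129/1250) / (173/1250) = 129/173

P(the item is actually defective|the item is flagged defective) = 129/173 ≈ 74.57%


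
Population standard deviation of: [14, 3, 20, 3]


Mean = 40/4 = 10
  (14-10)²=16
  (3-10)²=49
  (20-10)²=100
  (3-10)²=49
Σ(x-μ)² = 214
σ² = 214/4 = 107/2

σ = √(107/2) ≈ 7.3144


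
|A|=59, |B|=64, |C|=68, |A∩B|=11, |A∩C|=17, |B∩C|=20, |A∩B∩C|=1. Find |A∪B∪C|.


|A∪B∪C| = 59+64+68-11-17-20+1 = 144

|A∪B∪C| = 144


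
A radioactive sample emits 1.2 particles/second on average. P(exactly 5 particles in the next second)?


Poisson(λ=1.2): P(X=5) = e^(-λ)×λ^k/k!
= e^(-1.2) × 1.2^5 / 5!
≈ 0.3011942119 × 2.48832 / 120 ≈ 0.006246

P(X=5) ≈ 0.006246 ≈ 0.62%


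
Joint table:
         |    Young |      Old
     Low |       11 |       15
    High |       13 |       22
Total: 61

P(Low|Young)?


P(Low|Young) = 11/(11+13) = 11/24

P = 11/24 ≈ 45.83%


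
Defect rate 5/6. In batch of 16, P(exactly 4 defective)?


Binomial: P(X=4) = C(16,4)×p^4×(1-p)^12
= 1820 × 625/1296 × 1/2176782336 = 284375/705277476864

P(X=4) = 284375/705277476864 ≈ 0.00%


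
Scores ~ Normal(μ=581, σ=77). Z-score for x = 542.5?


z = (x - μ)/σ = (542.5 - 581)/77 = -0.5

z = -0.5


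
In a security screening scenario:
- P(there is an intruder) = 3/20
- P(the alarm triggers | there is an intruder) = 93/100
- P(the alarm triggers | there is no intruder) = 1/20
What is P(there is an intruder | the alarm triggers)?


Using Bayes' theorem:
P(A|B) = P(B|A)·P(A) / P(B)

P(the alarm triggers) = 93/100 × 3/20 + 1/20 × 17/20
= 279/2000 + 17/400 = 91/500

P(there is an intruder|the alarm triggers) = (279/2000) / (91/500) = 279/364

P(there is an intruder|the alarm triggers) = 279/364 ≈ 76.65%


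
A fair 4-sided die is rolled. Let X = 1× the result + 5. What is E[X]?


E[die] = (1+4)/2 = 5/2
E[X] = 1×5/2 + 5 = 15/2

E[X] = 15/2


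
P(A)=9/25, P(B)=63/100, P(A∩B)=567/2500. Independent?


P(A)×P(B) = 567/2500
P(A∩B) = 567/2500
Equal ✓ → Independent

Yes, independent


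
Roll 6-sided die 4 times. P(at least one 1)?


P(no 1)^4 = (5/6)^4 = 625/1296
P(≥1) = 1 - 625/1296 = 671/1296

P = 671/1296 ≈ 51.77%


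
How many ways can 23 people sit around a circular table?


Circular arrangements of 23 distinct objects: fix one position to break rotational symmetry.
(n-1)! = 22! = 1124000727777607680000

1124000727777607680000


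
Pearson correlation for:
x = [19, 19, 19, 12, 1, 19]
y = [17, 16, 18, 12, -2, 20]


n=6, Σx=89, Σy=81, Σxy=1491, Σx²=1589, Σy²=1417
r = (6×1491 - 89×81)/√((6×1589 - 89²)(6×1417 - 81²))
= 1737/√(1613×1941) = 1737/√3130833 ≈ 1737/1769.4160 ≈ 0.9817

r ≈ 0.9817


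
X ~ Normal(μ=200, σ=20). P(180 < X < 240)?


z₁=(180-200)/20=-1.0, z₂=(240-200)/20=2.0
P = Φ(2.0) - Φ(-1.0) = 0.977250 - 0.158655 = 0.818595 ≈ 0.8186

P(180 < X < 240) ≈ 0.8186


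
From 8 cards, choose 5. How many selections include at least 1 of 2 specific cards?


Complement: C(8,5) - C(6,5) = 56 - 6 = 50

50


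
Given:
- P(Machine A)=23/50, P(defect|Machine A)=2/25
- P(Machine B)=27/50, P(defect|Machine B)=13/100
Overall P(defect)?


P(B) = Σ P(B|Aᵢ)×P(Aᵢ)
  2/25×23/50 = 23/625
  13/100×27/50 = 351/5000
Sum = 107/1000

P(defect) = 107/1000 ≈ 10.70%


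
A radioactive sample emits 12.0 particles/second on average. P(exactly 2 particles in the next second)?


Poisson(λ=12.0): P(X=2) = e^(-λ)×λ^k/k!
= e^(-12.0) × 12.0^2 / 2!
≈ 6.144212353e-06 × 144 / 2 ≈ 0.000442

P(X=2) ≈ 0.000442 ≈ 0.04%


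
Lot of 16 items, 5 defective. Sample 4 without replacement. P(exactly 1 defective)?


Hypergeometric: C(5,1)×C(11,3)/C(16,4)
= 5×165/1820 = 165/364

P(X=1) = 165/364 ≈ 45.33%


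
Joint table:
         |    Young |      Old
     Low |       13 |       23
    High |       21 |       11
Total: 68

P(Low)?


P(Low) = (13+23)/68 = 36/68 = 9/17

P(Low) = 9/17 ≈ 52.94%


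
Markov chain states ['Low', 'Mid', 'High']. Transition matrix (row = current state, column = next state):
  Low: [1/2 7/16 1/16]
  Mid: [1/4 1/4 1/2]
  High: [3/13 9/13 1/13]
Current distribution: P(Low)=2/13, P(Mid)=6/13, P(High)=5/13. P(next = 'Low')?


P(next=Low) = Σᵢ P(now=i)×P(i→Low)
= 2/13×1/2 + 6/13×1/4 + 5/13×3/13
= 1/13 + 3/26 + 15/169 = 95/338

P = 95/338 ≈ 0.2811


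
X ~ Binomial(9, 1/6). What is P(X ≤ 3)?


P(X ≤ 3) = Σ P(X=i) for i=0..3
P(X=0) = 1953125/10077696
P(X=1) = 390625/1119744
P(X=2) = 78125/279936
P(X=3) = 109375/839808
Sum = 4796875/5038848

P(X ≤ 3) = 4796875/5038848 ≈ 95.20%


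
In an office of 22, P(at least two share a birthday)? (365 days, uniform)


P(all different) = Π(365-i)/365 for i=0..21
= 0.524305
P(match) = 1 - 0.524305 = 0.475695

P ≈ 0.4757 ≈ 47.57%


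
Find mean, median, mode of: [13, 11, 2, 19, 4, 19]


Sorted: [2, 4, 11, 13, 19, 19]
Mean = 68/6 = 34/3
Median = 12
Freq: {13: 1, 11: 1, 2: 1, 19: 2, 4: 1}
Mode: [19]

Mean=34/3, Median=12, Mode=19


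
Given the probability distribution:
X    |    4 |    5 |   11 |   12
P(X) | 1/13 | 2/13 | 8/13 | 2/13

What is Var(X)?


E[X] = 126/13
E[X²] = 1322/13
Var(X) = E[X²] - (E[X])² = 1322/13 - 15876/169 = 1310/169

Var(X) = 1310/169 ≈ 7.7515


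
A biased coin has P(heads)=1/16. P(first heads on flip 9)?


Geometric: P(X=9) = (1-p)^(k-1)×p = (15/16)^8×1/16 = 2562890625/68719476736

P(X=9) = 2562890625/68719476736 ≈ 3.73%


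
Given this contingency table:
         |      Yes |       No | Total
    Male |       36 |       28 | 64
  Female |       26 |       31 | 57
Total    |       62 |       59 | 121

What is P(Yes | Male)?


P(Yes | Male) = 36/(36+28) = 36/64 = 9/16

P(Yes|Male) = 9/16 ≈ 56.25%


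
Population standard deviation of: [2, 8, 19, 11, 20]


Mean = 60/5 = 12
  (2-12)²=100
  (8-12)²=16
  (19-12)²=49
  (11-12)²=1
  (20-12)²=64
Σ(x-μ)² = 230
σ² = 230/5 = 46

σ = √(46) ≈ 6.7823


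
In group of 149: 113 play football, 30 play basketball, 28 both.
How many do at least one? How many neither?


|A∪B| = 113+30-28 = 115
Neither = 149-115 = 34

At least one: 115; Neither: 34


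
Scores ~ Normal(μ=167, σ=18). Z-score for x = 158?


z = (x - μ)/σ = (158 - 167)/18 = -0.5

z = -0.5


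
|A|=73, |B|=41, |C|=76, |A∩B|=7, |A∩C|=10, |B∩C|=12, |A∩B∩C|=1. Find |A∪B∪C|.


|A∪B∪C| = 73+41+76-7-10-12+1 = 162

|A∪B∪C| = 162


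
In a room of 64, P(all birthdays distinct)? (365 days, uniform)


P(all different) = Π(365-i)/365 for i=0..63
= (365/365)×(364/365)×...×(302/365)
= 0.002810

P ≈ 0.0028 ≈ 0.28%


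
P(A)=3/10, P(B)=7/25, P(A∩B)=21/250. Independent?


P(A)×P(B) = 21/250
P(A∩B) = 21/250
Equal ✓ → Independent

Yes, independent


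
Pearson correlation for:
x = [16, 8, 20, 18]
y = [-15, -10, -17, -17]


n=4, Σx=62, Σy=-59, Σxy=-966, Σx²=1044, Σy²=903
r = (4×(-966) - 62×(-59))/√((4×1044 - 62²)(4×903 - (-59)²))
= -206/√(332×131) = -206/√43492 ≈ -206/208.5474 ≈ -0.9878

r ≈ -0.9878


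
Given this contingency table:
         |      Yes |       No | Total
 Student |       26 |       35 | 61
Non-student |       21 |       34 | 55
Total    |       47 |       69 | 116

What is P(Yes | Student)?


P(Yes | Student) = 26/(26+35) = 26/61

P(Yes|Student) = 26/61 ≈ 42.62%


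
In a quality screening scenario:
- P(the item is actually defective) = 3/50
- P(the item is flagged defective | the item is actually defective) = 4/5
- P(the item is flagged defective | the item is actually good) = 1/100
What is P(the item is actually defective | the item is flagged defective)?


Using Bayes' theorem:
P(A|B) = P(B|A)·P(A) / P(B)

P(the item is flagged defective) = 4/5 × 3/50 + 1/100 × 47/50
= 6/125 + 47/5000 = 287/5000

P(the item is actually defective|the item is flagged defective) = (6/125) / (287/5000) = 240/287

P(the item is actually defective|the item is flagged defective) = 240/287 ≈ 83.62%


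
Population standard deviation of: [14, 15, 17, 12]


Mean = 58/4 = 29/2
  (14-29/2)²=1/4
  (15-29/2)²=1/4
  (17-29/2)²=25/4
  (12-29/2)²=25/4
Σ(x-μ)² = 13
σ² = 13/4

σ = √(13/4) ≈ 1.8028
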